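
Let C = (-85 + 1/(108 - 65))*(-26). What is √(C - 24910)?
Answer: I*√41973418/43 ≈ 150.67*I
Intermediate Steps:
C = 95004/43 (C = (-85 + 1/43)*(-26) = -3654/43*(-26) = 95004/43 ≈ 2209.4)
√(C - 24910) = √(95004/43 - 24910) = √(-976126/43) = I*√41973418/43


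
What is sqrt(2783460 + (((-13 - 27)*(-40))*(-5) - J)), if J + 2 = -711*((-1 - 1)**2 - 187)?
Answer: sqrt(2645349) ≈ 1626.5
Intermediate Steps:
J = 130111 (J = -2 - 711*((-1 - 1)**2 - 187) = -2 - 711*((-2)**2 - 187) = -2 - 711*(4 - 187) = -2 - 711*(-183) = -2 + 130113 = 130111)
sqrt(2783460 + (((-13 - 27)*(-40))*(-5) - J)) = sqrt(2783460 + (((-13 - 27)*(-40))*(-5) - 1*130111)) = sqrt(2783460 + (-40*(-40)*(-5) - 130111)) = sqrt(2783460 + (1600*(-5) - 130111)) = sqrt(2783460 + (-8000 - 130111)) = sqrt(2783460 - 138111) = sqrt(2645349)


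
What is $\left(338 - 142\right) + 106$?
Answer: $302$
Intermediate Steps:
$\left(338 - 142\right) + 106 = 196 + 106 = 302$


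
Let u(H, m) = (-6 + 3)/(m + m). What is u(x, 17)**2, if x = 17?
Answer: 9/1156 ≈ 0.0077855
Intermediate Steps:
u(H, m) = -3/(2*m) (u(H, m) = -3*1/(2*m) = -3/(2*m))
u(x, 17)**2 = (-3/2/17)**2 = (-3/2*1/17)**2 = (-3/34)**2 = 9/1156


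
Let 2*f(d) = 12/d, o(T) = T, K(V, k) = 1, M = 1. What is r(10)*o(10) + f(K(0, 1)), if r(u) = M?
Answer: 16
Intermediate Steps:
r(u) = 1
f(d) = 6/d (f(d) = (12/d)/2 = 6/d)
r(10)*o(10) + f(K(0, 1)) = 1*10 + 6/1 = 10 + 6*1 = 10 + 6 = 16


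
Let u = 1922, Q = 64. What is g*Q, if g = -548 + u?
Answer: 87936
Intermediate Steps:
g = 1374 (g = -548 + 1922 = 1374)
g*Q = 1374*64 = 87936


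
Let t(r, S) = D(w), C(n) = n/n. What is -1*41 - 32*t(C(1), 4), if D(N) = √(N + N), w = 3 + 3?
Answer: -41 - 64*√3 ≈ -151.85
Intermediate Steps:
C(n) = 1
w = 6
D(N) = √2*√N (D(N) = √(2*N) = √2*√N)
t(r, S) = 2*√3 (t(r, S) = √2*√6 = 2*√3)
-1*41 - 32*t(C(1), 4) = -1*41 - 64*√3 = -41 - 64*√3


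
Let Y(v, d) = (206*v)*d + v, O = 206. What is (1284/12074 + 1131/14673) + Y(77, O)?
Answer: 96483769606554/29526967 ≈ 3.2676e+6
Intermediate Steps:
Y(v, d) = v + 206*d*v (Y(v, d) = 206*d*v + v = v + 206*d*v)
(1284/12074 + 1131/14673) + Y(77, O) = (1284/12074 + 1131/14673) + 77*(1 + 206*206) = (1284*(1/12074) + 1131*(1/14673)) + 77*(1 + 42436) = (642/6037 + 377/4891) + 77*42437 = 5415971/29526967 + 3267649 = 96483769606554/29526967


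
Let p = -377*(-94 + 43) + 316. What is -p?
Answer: -19543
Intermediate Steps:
p = 19543 (p = -377*(-51) + 316 = 19227 + 316 = 19543)
-p = -1*19543 = -19543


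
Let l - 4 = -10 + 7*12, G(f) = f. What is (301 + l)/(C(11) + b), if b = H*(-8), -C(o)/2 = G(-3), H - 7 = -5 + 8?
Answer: -379/74 ≈ -5.1216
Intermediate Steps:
H = 10 (H = 7 + (-5 + 8) = 7 + 3 = 10)
C(o) = 6 (C(o) = -2*(-3) = 6)
l = 78 (l = 4 + (-10 + 7*12) = 4 + (-10 + 84) = 4 + 74 = 78)
b = -80 (b = 10*(-8) = -80)
(301 + l)/(C(11) + b) = (301 + 78)/(6 - 80) = 379/(-74) = 379*(-1/74) = -379/74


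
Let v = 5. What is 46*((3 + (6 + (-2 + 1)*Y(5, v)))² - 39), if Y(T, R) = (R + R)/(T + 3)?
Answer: 7751/8 ≈ 968.88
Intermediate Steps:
Y(T, R) = 2*R/(3 + T) (Y(T, R) = (2*R)/(3 + T) = 2*R/(3 + T))
46*((3 + (6 + (-2 + 1)*Y(5, v)))² - 39) = 46*((3 + (6 + (-2 + 1)*(2*5/(3 + 5))))² - 39) = 46*((3 + (6 - 2*5/8))² - 39) = 46*((3 + (6 - 1*5/4))² - 39) = 46*((3 + (6 - 5/4))² - 39) = 46*((3 + 19/4)² - 39) = 46*((31/4)² - 39) = 46*(961/16 - 39) = 46*(337/16) = 7751/8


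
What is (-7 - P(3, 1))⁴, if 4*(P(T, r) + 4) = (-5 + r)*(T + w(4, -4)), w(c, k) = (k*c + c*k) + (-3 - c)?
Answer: 2313441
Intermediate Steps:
w(c, k) = -3 - c + 2*c*k (w(c, k) = (c*k + c*k) + (-3 - c) = 2*c*k + (-3 - c) = -3 - c + 2*c*k)
P(T, r) = -4 + (-39 + T)*(-5 + r)/4 (P(T, r) = -4 + ((-5 + r)*(T + (-3 - 1*4 + 2*4*(-4))))/4 = -4 + ((-5 + r)*(T + (-3 - 4 - 32)))/4 = -4 + ((-5 + r)*(T - 39))/4 = -4 + ((-5 + r)*(-39 + T))/4 = -4 + ((-39 + T)*(-5 + r))/4 = -4 + (-39 + T)*(-5 + r)/4)
(-7 - P(3, 1))⁴ = (-7 - (179/4 - 39/4*1 - 5/4*3 + (¼)*3*1))⁴ = (-7 - (179/4 - 39/4 - 15/4 + ¾))⁴ = (-7 - 1*32)⁴ = (-7 - 32)⁴ = (-39)⁴ = 2313441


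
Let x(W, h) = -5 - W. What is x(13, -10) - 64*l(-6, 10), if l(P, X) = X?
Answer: -658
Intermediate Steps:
x(13, -10) - 64*l(-6, 10) = (-5 - 1*13) - 64*10 = (-5 - 13) - 640 = -18 - 640 = -658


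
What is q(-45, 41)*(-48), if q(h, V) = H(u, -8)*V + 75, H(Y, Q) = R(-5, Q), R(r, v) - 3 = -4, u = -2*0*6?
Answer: -1632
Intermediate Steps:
u = 0 (u = 0*6 = 0)
R(r, v) = -1 (R(r, v) = 3 - 4 = -1)
H(Y, Q) = -1
q(h, V) = 75 - V (q(h, V) = -V + 75 = 75 - V)
q(-45, 41)*(-48) = (75 - 1*41)*(-48) = (75 - 41)*(-48) = 34*(-48) = -1632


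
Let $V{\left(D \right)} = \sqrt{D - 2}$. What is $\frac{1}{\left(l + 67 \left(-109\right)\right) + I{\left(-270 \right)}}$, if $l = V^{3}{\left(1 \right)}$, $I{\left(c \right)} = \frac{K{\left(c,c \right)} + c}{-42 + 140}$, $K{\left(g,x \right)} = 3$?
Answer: $- \frac{70164178}{512600163125} + \frac{9604 i}{512600163125} \approx -0.00013688 + 1.8736 \cdot 10^{-8} i$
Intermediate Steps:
$V{\left(D \right)} = \sqrt{-2 + D}$
$I{\left(c \right)} = \frac{3}{98} + \frac{c}{98}$ ($I{\left(c \right)} = \frac{3 + c}{-42 + 140} = \frac{3 + c}{98} = \left(3 + c\right) \frac{1}{98} = \frac{3}{98} + \frac{c}{98}$)
$l = - i$ ($l = \left(\sqrt{-2 + 1}\right)^{3} = \left(\sqrt{-1}\right)^{3} = i^{3} = - i \approx - 1.0 i$)
$\frac{1}{\left(l + 67 \left(-109\right)\right) + I{\left(-270 \right)}} = \frac{1}{\left(- i + 67 \left(-109\right)\right) + \left(\frac{3}{98} + \frac{1}{98} \left(-270\right)\right)} = \frac{1}{\left(- i - 7303\right) + \left(\frac{3}{98} - \frac{135}{49}\right)} = \frac{1}{\left(-7303 - i\right) - \frac{267}{98}} = \frac{1}{- \frac{715961}{98} - i} = \frac{9604 \left(- \frac{715961}{98} + i\right)}{512600163125}$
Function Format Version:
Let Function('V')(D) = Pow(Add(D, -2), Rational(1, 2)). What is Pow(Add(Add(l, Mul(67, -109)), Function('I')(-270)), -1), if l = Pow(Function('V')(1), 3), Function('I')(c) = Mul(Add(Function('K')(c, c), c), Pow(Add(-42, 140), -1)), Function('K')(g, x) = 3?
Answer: Add(Rational(-70164178, 512600163125), Mul(Rational(9604, 512600163125), I)) ≈ Add(-0.00013688, Mul(1.8736e-8, I))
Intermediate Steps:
Function('V')(D) = Pow(Add(-2, D), Rational(1, 2))
Function('I')(c) = Add(Rational(3, 98), Mul(Rational(1, 98), c)) (Function('I')(c) = Mul(Add(3, c), Pow(Add(-42, 140), -1)) = Mul(Add(3, c), Pow(98, -1)) = Mul(Add(3, c), Rational(1, 98)) = Add(Rational(3, 98), Mul(Rational(1, 98), c)))
l = Mul(-1, I) (l = Pow(Pow(Add(-2, 1), Rational(1, 2)), 3) = Pow(Pow(-1, Rational(1, 2)), 3) = Pow(I, 3) = Mul(-1, I) ≈ Mul(-1.0000, I))
Pow(Add(Add(l, Mul(67, -109)), Function('I')(-270)), -1) = Pow(Add(Add(Mul(-1, I), Mul(67, -109)), Add(Rational(3, 98), Mul(Rational(1, 98), -270))), -1) = Pow(Add(Add(Mul(-1, I), -7303), Add(Rational(3, 98), Rational(-135, 49))), -1) = Pow(Add(Add(-7303, Mul(-1, I)), Rational(-267, 98)), -1) = Pow(Add(Rational(-715961, 98), Mul(-1, I)), -1) = Mul(Rational(9604, 512600163125), Add(Rational(-715961, 98), I))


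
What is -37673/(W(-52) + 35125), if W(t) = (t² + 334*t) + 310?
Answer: -37673/20771 ≈ -1.8137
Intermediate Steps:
W(t) = 310 + t² + 334*t
-37673/(W(-52) + 35125) = -37673/((310 + (-52)² + 334*(-52)) + 35125) = -37673/((310 + 2704 - 17368) + 35125) = -37673/(-14354 + 35125) = -37673/20771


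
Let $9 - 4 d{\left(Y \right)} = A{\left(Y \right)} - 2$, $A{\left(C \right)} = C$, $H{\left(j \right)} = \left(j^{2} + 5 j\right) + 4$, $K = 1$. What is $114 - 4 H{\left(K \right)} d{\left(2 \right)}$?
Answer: $-10260$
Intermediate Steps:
$H{\left(j \right)} = 4 + j^{2} + 5 j$
$d{\left(Y \right)} = \frac{11}{4} - \frac{Y}{4}$ ($d{\left(Y \right)} = \frac{9}{4} - \frac{Y - 2}{4} = \frac{9}{4} - \frac{-2 + Y}{4} = \frac{9}{4} - \left(- \frac{1}{2} + \frac{Y}{4}\right) = \frac{11}{4} - \frac{Y}{4}$)
$114 - 4 H{\left(K \right)} d{\left(2 \right)} = 114 - 4 \left(4 + 1^{2} + 5 \cdot 1\right) \left(\frac{11}{4} - \frac{1}{2}\right) = 114 - 4 \left(4 + 1 + 5\right) \left(\frac{11}{4} - \frac{1}{2}\right) = 114 \left(-4\right) 10 \cdot \frac{9}{4} = 114 \left(\left(-40\right) \frac{9}{4}\right) = 114 \left(-90\right) = -10260$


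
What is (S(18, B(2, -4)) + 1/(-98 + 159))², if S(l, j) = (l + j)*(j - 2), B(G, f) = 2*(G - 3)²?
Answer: 1/3721 ≈ 0.00026874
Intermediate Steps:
B(G, f) = 2*(-3 + G)²
S(l, j) = (-2 + j)*(j + l) (S(l, j) = (j + l)*(-2 + j) = (-2 + j)*(j + l))
(S(18, B(2, -4)) + 1/(-98 + 159))² = (((2*(-3 + 2)²)² - 4*(-3 + 2)² - 2*18 + (2*(-3 + 2)²)*18) + 1/(-98 + 159))² = (((2*(-1)²)² - 4*(-1)² - 36 + (2*(-1)²)*18) + 1/61)² = (((2*1)² - 4 - 36 + (2*1)*18) + 1/61)² = ((2² - 2*2 - 36 + 2*18) + 1/61)² = ((4 - 4 - 36 + 36) + 1/61)² = (0 + 1/61)² = (1/61)² = 1/3721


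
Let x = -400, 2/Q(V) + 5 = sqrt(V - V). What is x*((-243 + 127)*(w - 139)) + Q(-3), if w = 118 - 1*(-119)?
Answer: 22735998/5 ≈ 4.5472e+6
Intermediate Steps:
Q(V) = -2/5 (Q(V) = 2/(-5 + sqrt(V - V)) = 2/(-5 + sqrt(0)) = 2/(-5 + 0) = 2/(-5) = 2*(-1/5) = -2/5)
w = 237 (w = 118 + 119 = 237)
x*((-243 + 127)*(w - 139)) + Q(-3) = -400*(-243 + 127)*(237 - 139) - 2/5 = -(-46400)*98 - 2/5 = -400*(-11368) - 2/5 = 4547200 - 2/5 = 22735998/5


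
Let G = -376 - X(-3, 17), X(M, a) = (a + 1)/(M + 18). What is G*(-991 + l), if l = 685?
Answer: 577116/5 ≈ 1.1542e+5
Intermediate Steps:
X(M, a) = (1 + a)/(18 + M)
G = -1886/5 (G = -376 - (1 + 17)/(18 - 3) = -376 - 18/15 = -376 - 1*6/5 = -376 - 6/5 = -1886/5 ≈ -377.20)
G*(-991 + l) = -1886*(-991 + 685)/5 = -1886/5*(-306) = 577116/5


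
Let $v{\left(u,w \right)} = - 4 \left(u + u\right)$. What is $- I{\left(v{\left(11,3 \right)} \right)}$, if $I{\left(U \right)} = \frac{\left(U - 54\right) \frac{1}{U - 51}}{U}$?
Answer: $\frac{71}{6116} \approx 0.011609$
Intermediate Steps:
$v{\left(u,w \right)} = - 8 u$ ($v{\left(u,w \right)} = - 4 \cdot 2 u = - 8 u$)
$I{\left(U \right)} = \frac{-54 + U}{U \left(-51 + U\right)}$ ($I{\left(U \right)} = \frac{\left(-54 + U\right) \frac{1}{-51 + U}}{U} = \frac{\frac{1}{-51 + U} \left(-54 + U\right)}{U} = \frac{-54 + U}{U \left(-51 + U\right)}$)
$- I{\left(v{\left(11,3 \right)} \right)} = - \frac{-54 - 88}{\left(-8\right) 11 \left(-51 - 88\right)} = - \frac{-54 - 88}{\left(-88\right) \left(-51 - 88\right)} = - \frac{\left(-1\right) \left(-142\right)}{88 \left(-139\right)} = - \frac{\left(-1\right) \left(-1\right) \left(-142\right)}{88 \cdot 139} = \left(-1\right) \left(- \frac{71}{6116}\right) = \frac{71}{6116}$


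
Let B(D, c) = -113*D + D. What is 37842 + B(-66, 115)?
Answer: 45234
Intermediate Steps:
B(D, c) = -112*D
37842 + B(-66, 115) = 37842 - 112*(-66) = 37842 + 7392 = 45234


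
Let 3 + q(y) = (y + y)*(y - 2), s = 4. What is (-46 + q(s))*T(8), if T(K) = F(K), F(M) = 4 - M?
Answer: 132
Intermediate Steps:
T(K) = 4 - K
q(y) = -3 + 2*y*(-2 + y) (q(y) = -3 + (y + y)*(y - 2) = -3 + (2*y)*(-2 + y) = -3 + 2*y*(-2 + y))
(-46 + q(s))*T(8) = (-46 + (-3 - 4*4 + 2*4²))*(4 - 1*8) = (-46 + (-3 - 16 + 2*16))*(4 - 8) = (-46 + (-3 - 16 + 32))*(-4) = (-46 + 13)*(-4) = -33*(-4) = 132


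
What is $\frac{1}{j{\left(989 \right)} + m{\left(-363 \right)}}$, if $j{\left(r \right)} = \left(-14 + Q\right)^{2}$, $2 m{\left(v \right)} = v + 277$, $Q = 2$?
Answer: $\frac{1}{101} \approx 0.009901$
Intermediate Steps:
$m{\left(v \right)} = \frac{277}{2} + \frac{v}{2}$ ($m{\left(v \right)} = \frac{v + 277}{2} = \frac{277 + v}{2} = \frac{277}{2} + \frac{v}{2}$)
$j{\left(r \right)} = 144$ ($j{\left(r \right)} = \left(-14 + 2\right)^{2} = \left(-12\right)^{2} = 144$)
$\frac{1}{j{\left(989 \right)} + m{\left(-363 \right)}} = \frac{1}{144 + \left(\frac{277}{2} + \frac{1}{2} \left(-363\right)\right)} = \frac{1}{144 + \left(\frac{277}{2} - \frac{363}{2}\right)} = \frac{1}{144 - 43} = \frac{1}{101}$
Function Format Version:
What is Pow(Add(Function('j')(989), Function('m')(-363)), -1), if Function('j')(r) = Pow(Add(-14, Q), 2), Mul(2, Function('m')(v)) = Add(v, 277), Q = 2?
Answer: Rational(1, 101) ≈ 0.0099010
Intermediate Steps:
Function('m')(v) = Add(Rational(277, 2), Mul(Rational(1, 2), v)) (Function('m')(v) = Mul(Rational(1, 2), Add(v, 277)) = Mul(Rational(1, 2), Add(277, v)) = Add(Rational(277, 2), Mul(Rational(1, 2), v)))
Function('j')(r) = 144 (Function('j')(r) = Pow(Add(-14, 2), 2) = Pow(-12, 2) = 144)
Pow(Add(Function('j')(989), Function('m')(-363)), -1) = Pow(Add(144, Add(Rational(277, 2), Mul(Rational(1, 2), -363))), -1) = Pow(Add(144, Add(Rational(277, 2), Rational(-363, 2))), -1) = Pow(Add(144, -43), -1) = Pow(101, -1) = Rational(1, 101)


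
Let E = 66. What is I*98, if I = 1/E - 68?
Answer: -219863/33 ≈ -6662.5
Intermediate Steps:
I = -4487/66 (I = 1/66 - 68 = -4487/66 ≈ -67.985)
I*98 = -4487/66*98 = -219863/33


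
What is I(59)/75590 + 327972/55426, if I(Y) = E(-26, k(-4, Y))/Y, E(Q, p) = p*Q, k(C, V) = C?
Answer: 365674642406/61797357265 ≈ 5.9173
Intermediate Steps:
E(Q, p) = Q*p
I(Y) = 104/Y (I(Y) = (-26*(-4))/Y = 104/Y)
I(59)/75590 + 327972/55426 = (104/59)/75590 + 327972/55426 = (104*(1/59))*(1/75590) + 327972*(1/55426) = (104/59)*(1/75590) + 163986/27713 = 52/2229905 + 163986/27713 = 365674642406/61797357265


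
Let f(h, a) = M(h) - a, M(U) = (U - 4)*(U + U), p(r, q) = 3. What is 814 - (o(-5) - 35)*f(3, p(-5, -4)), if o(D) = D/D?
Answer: 508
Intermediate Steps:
M(U) = 2*U*(-4 + U) (M(U) = (-4 + U)*(2*U) = 2*U*(-4 + U))
o(D) = 1
f(h, a) = -a + 2*h*(-4 + h) (f(h, a) = 2*h*(-4 + h) - a = -a + 2*h*(-4 + h))
814 - (o(-5) - 35)*f(3, p(-5, -4)) = 814 - (1 - 35)*(-1*3 + 2*3*(-4 + 3)) = 814 - (-34)*(-3 + 2*3*(-1)) = 814 - (-34)*(-3 - 6) = 814 - (-34)*(-9) = 814 - 1*306 = 814 - 306 = 508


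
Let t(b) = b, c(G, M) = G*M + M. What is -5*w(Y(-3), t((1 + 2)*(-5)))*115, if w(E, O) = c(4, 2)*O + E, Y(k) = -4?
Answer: 88550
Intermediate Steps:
c(G, M) = M + G*M
w(E, O) = E + 10*O (w(E, O) = (2*(1 + 4))*O + E = (2*5)*O + E = 10*O + E = E + 10*O)
-5*w(Y(-3), t((1 + 2)*(-5)))*115 = -5*(-4 + 10*((1 + 2)*(-5)))*115 = -5*(-4 + 10*(3*(-5)))*115 = -5*(-4 + 10*(-15))*115 = -5*(-4 - 150)*115 = -5*(-154)*115 = 770*115 = 88550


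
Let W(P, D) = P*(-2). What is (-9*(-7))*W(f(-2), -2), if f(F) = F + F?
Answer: 504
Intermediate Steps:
f(F) = 2*F
W(P, D) = -2*P
(-9*(-7))*W(f(-2), -2) = (-9*(-7))*(-4*(-2)) = 63*(-2*(-4)) = 63*8 = 504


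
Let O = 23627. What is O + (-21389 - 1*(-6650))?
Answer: 8888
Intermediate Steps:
O + (-21389 - 1*(-6650)) = 23627 + (-21389 - 1*(-6650)) = 23627 + (-21389 + 6650) = 23627 - 14739 = 8888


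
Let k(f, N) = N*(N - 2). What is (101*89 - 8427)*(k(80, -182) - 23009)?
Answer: 5889198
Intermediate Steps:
k(f, N) = N*(-2 + N)
(101*89 - 8427)*(k(80, -182) - 23009) = (101*89 - 8427)*(-182*(-2 - 182) - 23009) = (8989 - 8427)*(-182*(-184) - 23009) = 562*(33488 - 23009) = 562*10479 = 5889198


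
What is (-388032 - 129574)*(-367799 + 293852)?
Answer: 38275410882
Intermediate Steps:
(-388032 - 129574)*(-367799 + 293852) = -517606*(-73947) = 38275410882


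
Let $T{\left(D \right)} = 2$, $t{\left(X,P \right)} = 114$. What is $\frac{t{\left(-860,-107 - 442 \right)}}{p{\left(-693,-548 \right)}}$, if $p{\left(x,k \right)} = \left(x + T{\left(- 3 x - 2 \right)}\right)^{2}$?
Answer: $\frac{114}{477481} \approx 0.00023875$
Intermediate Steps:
$p{\left(x,k \right)} = \left(2 + x\right)^{2}$ ($p{\left(x,k \right)} = \left(x + 2\right)^{2} = \left(2 + x\right)^{2}$)
$\frac{t{\left(-860,-107 - 442 \right)}}{p{\left(-693,-548 \right)}} = \frac{114}{\left(2 - 693\right)^{2}} = \frac{114}{\left(-691\right)^{2}} = \frac{114}{477481}$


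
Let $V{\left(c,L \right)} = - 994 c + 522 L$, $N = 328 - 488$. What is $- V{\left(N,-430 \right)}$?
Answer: $65420$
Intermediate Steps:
$N = -160$ ($N = 328 - 488 = -160$)
$- V{\left(N,-430 \right)} = - (\left(-994\right) \left(-160\right) + 522 \left(-430\right)) = - (159040 - 224460) = \left(-1\right) \left(-65420\right) = 65420$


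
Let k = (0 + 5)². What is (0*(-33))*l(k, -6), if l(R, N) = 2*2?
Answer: 0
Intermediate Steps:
k = 25 (k = 5² = 25)
l(R, N) = 4
(0*(-33))*l(k, -6) = (0*(-33))*4 = 0*4 = 0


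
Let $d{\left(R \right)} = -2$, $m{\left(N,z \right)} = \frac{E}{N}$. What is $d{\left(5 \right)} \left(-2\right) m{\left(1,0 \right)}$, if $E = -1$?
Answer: $-4$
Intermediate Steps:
$m{\left(N,z \right)} = - \frac{1}{N}$
$d{\left(5 \right)} \left(-2\right) m{\left(1,0 \right)} = \left(-2\right) \left(-2\right) \left(- 1^{-1}\right) = 4 \left(\left(-1\right) 1\right) = 4 \left(-1\right) = -4$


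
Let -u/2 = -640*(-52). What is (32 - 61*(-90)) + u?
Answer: -61038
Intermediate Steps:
u = -66560 (u = -(-1280)*(-52) = -2*33280 = -66560)
(32 - 61*(-90)) + u = (32 - 61*(-90)) - 66560 = (32 + 5490) - 66560 = 5522 - 66560 = -61038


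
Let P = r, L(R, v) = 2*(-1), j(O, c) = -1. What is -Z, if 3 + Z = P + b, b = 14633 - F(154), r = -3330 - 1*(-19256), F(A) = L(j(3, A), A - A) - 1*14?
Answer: -30572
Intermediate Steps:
L(R, v) = -2
F(A) = -16 (F(A) = -2 - 1*14 = -2 - 14 = -16)
r = 15926 (r = -3330 + 19256 = 15926)
P = 15926
b = 14649 (b = 14633 - 1*(-16) = 14633 + 16 = 14649)
Z = 30572 (Z = -3 + (15926 + 14649) = -3 + 30575 = 30572)
-Z = -1*30572 = -30572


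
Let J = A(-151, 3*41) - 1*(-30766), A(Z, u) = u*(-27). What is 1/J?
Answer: 1/27445 ≈ 3.6436e-5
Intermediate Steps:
A(Z, u) = -27*u
J = 27445 (J = -81*41 - 1*(-30766) = -27*123 + 30766 = -3321 + 30766 = 27445)
1/J = 1/27445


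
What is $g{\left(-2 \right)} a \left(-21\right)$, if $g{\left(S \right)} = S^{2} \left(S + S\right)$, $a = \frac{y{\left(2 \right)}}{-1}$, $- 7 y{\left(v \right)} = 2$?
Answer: $96$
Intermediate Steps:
$y{\left(v \right)} = - \frac{2}{7}$ ($y{\left(v \right)} = \left(- \frac{1}{7}\right) 2 = - \frac{2}{7}$)
$a = \frac{2}{7}$ ($a = \frac{1}{-1} \left(- \frac{2}{7}\right) = \left(-1\right) \left(- \frac{2}{7}\right) = \frac{2}{7} \approx 0.28571$)
$g{\left(S \right)} = 2 S^{3}$ ($g{\left(S \right)} = S^{2} \cdot 2 S = 2 S^{3}$)
$g{\left(-2 \right)} a \left(-21\right) = 2 \left(-2\right)^{3} \cdot \frac{2}{7} \left(-21\right) = 2 \left(-8\right) \frac{2}{7} \left(-21\right) = \left(-16\right) \frac{2}{7} \left(-21\right) = \left(- \frac{32}{7}\right) \left(-21\right) = 96$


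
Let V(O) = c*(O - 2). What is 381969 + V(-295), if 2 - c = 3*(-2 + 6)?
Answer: 384939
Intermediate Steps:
c = -10 (c = 2 - 3*(-2 + 6) = 2 - 3*4 = 2 - 1*12 = 2 - 12 = -10)
V(O) = 20 - 10*O (V(O) = -10*(O - 2) = -10*(-2 + O) = 20 - 10*O)
381969 + V(-295) = 381969 + (20 - 10*(-295)) = 381969 + (20 + 2950) = 381969 + 2970 = 384939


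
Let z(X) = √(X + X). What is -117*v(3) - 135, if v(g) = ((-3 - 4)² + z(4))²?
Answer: -281988 - 22932*√2 ≈ -3.1442e+5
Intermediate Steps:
z(X) = √2*√X (z(X) = √(2*X) = √2*√X)
v(g) = (49 + 2*√2)² (v(g) = ((-3 - 4)² + √2*√4)² = ((-7)² + √2*2)² = (49 + 2*√2)²)
-117*v(3) - 135 = -117*(2409 + 196*√2) - 135 = (-281853 - 22932*√2) - 135 = -281988 - 22932*√2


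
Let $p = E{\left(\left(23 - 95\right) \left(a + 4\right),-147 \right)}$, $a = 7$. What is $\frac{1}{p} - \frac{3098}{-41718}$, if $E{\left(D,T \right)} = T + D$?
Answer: $\frac{477884}{6528867} \approx 0.073196$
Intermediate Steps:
$E{\left(D,T \right)} = D + T$
$p = -939$ ($p = \left(23 - 95\right) \left(7 + 4\right) - 147 = \left(-72\right) 11 - 147 = -792 - 147 = -939$)
$\frac{1}{p} - \frac{3098}{-41718} = \frac{1}{-939} - \frac{3098}{-41718} = - \frac{1}{939} - 3098 \left(- \frac{1}{41718}\right) = - \frac{1}{939} - - \frac{1549}{20859} = - \frac{1}{939} + \frac{1549}{20859} = \frac{477884}{6528867}$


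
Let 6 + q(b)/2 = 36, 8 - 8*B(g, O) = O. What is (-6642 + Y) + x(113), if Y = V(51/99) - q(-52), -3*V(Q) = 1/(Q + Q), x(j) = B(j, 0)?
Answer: -227845/34 ≈ -6701.3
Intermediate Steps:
B(g, O) = 1 - O/8
x(j) = 1 (x(j) = 1 - 1/8*0 = 1 + 0 = 1)
V(Q) = -1/(6*Q) (V(Q) = -1/(3*(Q + Q)) = -1/(2*Q)/3 = -1/(6*Q))
q(b) = 60 (q(b) = -12 + 2*36 = -12 + 72 = 60)
Y = -2051/34 (Y = -1/(6*(51/99)) - 1*60 = -1/(6*(51*(1/99))) - 60 = -1/(6*17/33) - 60 = -1/6*33/17 - 60 = -11/34 - 60 = -2051/34 ≈ -60.324)
(-6642 + Y) + x(113) = (-6642 - 2051/34) + 1 = -227879/34 + 1 = -227845/34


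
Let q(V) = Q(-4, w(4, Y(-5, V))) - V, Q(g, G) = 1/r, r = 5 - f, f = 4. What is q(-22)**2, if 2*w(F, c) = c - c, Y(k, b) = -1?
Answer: 529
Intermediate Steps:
w(F, c) = 0 (w(F, c) = (c - c)/2 = (1/2)*0 = 0)
r = 1 (r = 5 - 1*4 = 5 - 4 = 1)
Q(g, G) = 1 (Q(g, G) = 1/1 = 1)
q(V) = 1 - V
q(-22)**2 = (1 - 1*(-22))**2 = (1 + 22)**2 = 23**2 = 529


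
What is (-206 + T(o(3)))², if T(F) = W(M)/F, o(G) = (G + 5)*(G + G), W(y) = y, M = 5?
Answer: 97673689/2304 ≈ 42393.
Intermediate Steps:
o(G) = 2*G*(5 + G) (o(G) = (5 + G)*(2*G) = 2*G*(5 + G))
T(F) = 5/F
(-206 + T(o(3)))² = (-206 + 5/((2*3*(5 + 3))))² = (-206 + 5/((2*3*8)))² = (-206 + 5/48)² = (-9883/48)² = 97673689/2304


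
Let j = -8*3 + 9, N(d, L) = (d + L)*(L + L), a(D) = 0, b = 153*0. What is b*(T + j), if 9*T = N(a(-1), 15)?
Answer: 0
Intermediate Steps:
b = 0
N(d, L) = 2*L*(L + d) (N(d, L) = (L + d)*(2*L) = 2*L*(L + d))
T = 50 (T = (2*15*(15 + 0))/9 = (2*15*15)/9 = (1/9)*450 = 50)
j = -15 (j = -24 + 9 = -15)
b*(T + j) = 0*(50 - 15) = 0*35 = 0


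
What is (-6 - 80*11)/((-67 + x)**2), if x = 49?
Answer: -443/162 ≈ -2.7346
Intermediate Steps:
(-6 - 80*11)/((-67 + x)**2) = (-6 - 80*11)/((-67 + 49)**2) = (-6 - 880)/((-18)**2) = -886/324 = -886*1/324 = -443/162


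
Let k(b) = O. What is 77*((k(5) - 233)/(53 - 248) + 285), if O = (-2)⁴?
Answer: 4295984/195 ≈ 22031.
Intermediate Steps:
O = 16
k(b) = 16
77*((k(5) - 233)/(53 - 248) + 285) = 77*((16 - 233)/(53 - 248) + 285) = 77*(-217/(-195) + 285) = 77*(-217*(-1/195) + 285) = 77*(217/195 + 285) = 77*(55792/195) = 4295984/195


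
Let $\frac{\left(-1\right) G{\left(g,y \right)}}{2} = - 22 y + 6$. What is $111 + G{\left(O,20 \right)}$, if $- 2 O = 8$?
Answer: $979$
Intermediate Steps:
$O = -4$ ($O = \left(- \frac{1}{2}\right) 8 = -4$)
$G{\left(g,y \right)} = -12 + 44 y$ ($G{\left(g,y \right)} = - 2 \left(- 22 y + 6\right) = - 2 \left(6 - 22 y\right) = -12 + 44 y$)
$111 + G{\left(O,20 \right)} = 111 + \left(-12 + 44 \cdot 20\right) = 111 + \left(-12 + 880\right) = 111 + 868 = 979$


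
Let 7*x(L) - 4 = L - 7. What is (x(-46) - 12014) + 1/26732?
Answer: -321345371/26732 ≈ -12021.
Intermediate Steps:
x(L) = -3/7 + L/7 (x(L) = 4/7 + (L - 7)/7 = 4/7 + (-7 + L)/7 = 4/7 + (-1 + L/7) = -3/7 + L/7)
(x(-46) - 12014) + 1/26732 = ((-3/7 + (⅐)*(-46)) - 12014) + 1/26732 = ((-3/7 - 46/7) - 12014) + 1/26732 = (-7 - 12014) + 1/26732 = -12021 + 1/26732 = -321345371/26732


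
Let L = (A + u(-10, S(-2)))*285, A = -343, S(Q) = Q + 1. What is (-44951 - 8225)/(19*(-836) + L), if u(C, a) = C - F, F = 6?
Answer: 53176/118199 ≈ 0.44989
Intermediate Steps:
S(Q) = 1 + Q
u(C, a) = -6 + C (u(C, a) = C - 1*6 = C - 6 = -6 + C)
L = -102315 (L = (-343 + (-6 - 10))*285 = (-343 - 16)*285 = -359*285 = -102315)
(-44951 - 8225)/(19*(-836) + L) = (-44951 - 8225)/(19*(-836) - 102315) = -53176/(-15884 - 102315) = -53176/(-118199) = -53176*(-1/118199) = 53176/118199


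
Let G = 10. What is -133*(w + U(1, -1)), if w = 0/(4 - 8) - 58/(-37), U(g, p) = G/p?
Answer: 41496/37 ≈ 1121.5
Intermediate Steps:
U(g, p) = 10/p
w = 58/37 (w = 0/(-4) - 58*(-1/37) = 0*(-¼) + 58/37 = 0 + 58/37 = 58/37 ≈ 1.5676)
-133*(w + U(1, -1)) = -133*(58/37 + 10/(-1)) = -133*(58/37 + 10*(-1)) = -133*(58/37 - 10) = -133*(-312/37) = 41496/37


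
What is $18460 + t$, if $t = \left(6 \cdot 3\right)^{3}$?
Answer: $24292$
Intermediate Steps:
$t = 5832$ ($t = 18^{3} = 5832$)
$18460 + t = 18460 + 5832 = 24292$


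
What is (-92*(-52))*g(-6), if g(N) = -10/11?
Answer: -47840/11 ≈ -4349.1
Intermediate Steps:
g(N) = -10/11 (g(N) = -10*1/11 = -10/11)
(-92*(-52))*g(-6) = -92*(-52)*(-10/11) = 4784*(-10/11) = -47840/11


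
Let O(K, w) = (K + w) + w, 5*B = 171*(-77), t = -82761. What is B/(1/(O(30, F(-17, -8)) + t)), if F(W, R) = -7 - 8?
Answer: 1089714087/5 ≈ 2.1794e+8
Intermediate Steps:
F(W, R) = -15
B = -13167/5 (B = (171*(-77))/5 = (⅕)*(-13167) = -13167/5 ≈ -2633.4)
O(K, w) = K + 2*w
B/(1/(O(30, F(-17, -8)) + t)) = -(-1089319077/5 - 79002) = -13167/(5*(1/((30 - 30) - 82761))) = -13167/(5*(1/(0 - 82761))) = -13167/(5*(1/(-82761))) = -13167/(5*(-1/82761)) = -13167/5*(-82761) = 1089714087/5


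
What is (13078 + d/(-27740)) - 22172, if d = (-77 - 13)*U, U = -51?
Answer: -25227215/2774 ≈ -9094.2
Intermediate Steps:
d = 4590 (d = (-77 - 13)*(-51) = -90*(-51) = 4590)
(13078 + d/(-27740)) - 22172 = (13078 + 4590/(-27740)) - 22172 = (13078 + 4590*(-1/27740)) - 22172 = (13078 - 459/2774) - 22172 = 36277913/2774 - 22172 = -25227215/2774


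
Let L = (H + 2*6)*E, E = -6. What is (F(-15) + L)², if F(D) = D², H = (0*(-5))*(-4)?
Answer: 23409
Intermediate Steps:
H = 0 (H = 0*(-4) = 0)
L = -72 (L = (0 + 2*6)*(-6) = (0 + 12)*(-6) = 12*(-6) = -72)
(F(-15) + L)² = ((-15)² - 72)² = (225 - 72)² = 153² = 23409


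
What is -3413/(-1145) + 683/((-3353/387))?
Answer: -291203756/3839185 ≈ -75.850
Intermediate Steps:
-3413/(-1145) + 683/((-3353/387)) = -3413*(-1/1145) + 683/((-3353*1/387)) = 3413/1145 + 683/(-3353/387) = 3413/1145 + 683*(-387/3353) = 3413/1145 - 264321/3353 = -291203756/3839185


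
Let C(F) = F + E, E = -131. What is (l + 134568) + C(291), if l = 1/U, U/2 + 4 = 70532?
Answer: 19004192769/141056 ≈ 1.3473e+5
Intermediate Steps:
U = 141056 (U = -8 + 2*70532 = -8 + 141064 = 141056)
l = 1/141056 ≈ 7.0894e-6
C(F) = -131 + F (C(F) = F - 131 = -131 + F)
(l + 134568) + C(291) = (1/141056 + 134568) + (-131 + 291) = 18981623809/141056 + 160 = 19004192769/141056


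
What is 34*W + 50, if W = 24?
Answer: 866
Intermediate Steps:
34*W + 50 = 34*24 + 50 = 816 + 50 = 866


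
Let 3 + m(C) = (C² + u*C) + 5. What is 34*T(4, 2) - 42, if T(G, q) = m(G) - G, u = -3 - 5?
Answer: -654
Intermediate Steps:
u = -8
m(C) = 2 + C² - 8*C (m(C) = -3 + ((C² - 8*C) + 5) = -3 + (5 + C² - 8*C) = 2 + C² - 8*C)
T(G, q) = 2 + G² - 9*G (T(G, q) = (2 + G² - 8*G) - G = 2 + G² - 9*G)
34*T(4, 2) - 42 = 34*(2 + 4² - 9*4) - 42 = 34*(2 + 16 - 36) - 42 = 34*(-18) - 42 = -612 - 42 = -654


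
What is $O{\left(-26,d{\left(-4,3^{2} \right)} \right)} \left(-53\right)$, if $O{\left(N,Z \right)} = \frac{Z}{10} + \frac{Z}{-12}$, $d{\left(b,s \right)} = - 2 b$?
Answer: $- \frac{106}{15} \approx -7.0667$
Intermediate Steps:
$O{\left(N,Z \right)} = \frac{Z}{60}$ ($O{\left(N,Z \right)} = Z \frac{1}{10} + Z \left(- \frac{1}{12}\right) = \frac{Z}{10} - \frac{Z}{12} = \frac{Z}{60}$)
$O{\left(-26,d{\left(-4,3^{2} \right)} \right)} \left(-53\right) = \frac{\left(-2\right) \left(-4\right)}{60} \left(-53\right) = \frac{1}{60} \cdot 8 \left(-53\right) = \frac{2}{15} \left(-53\right) = - \frac{106}{15}$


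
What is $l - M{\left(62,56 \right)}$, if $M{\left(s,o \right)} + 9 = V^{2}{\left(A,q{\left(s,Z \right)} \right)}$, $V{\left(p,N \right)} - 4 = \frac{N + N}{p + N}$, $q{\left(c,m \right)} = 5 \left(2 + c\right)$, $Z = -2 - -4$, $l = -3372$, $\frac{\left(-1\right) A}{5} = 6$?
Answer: $- \frac{2860683}{841} \approx -3401.5$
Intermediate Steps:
$A = -30$ ($A = \left(-5\right) 6 = -30$)
$Z = 2$ ($Z = -2 + 4 = 2$)
$q{\left(c,m \right)} = 10 + 5 c$
$V{\left(p,N \right)} = 4 + \frac{2 N}{N + p}$ ($V{\left(p,N \right)} = 4 + \frac{N + N}{p + N} = 4 + \frac{2 N}{N + p}$)
$M{\left(s,o \right)} = -9 + \frac{4 \left(-30 + 15 s\right)^{2}}{\left(-20 + 5 s\right)^{2}}$ ($M{\left(s,o \right)} = -9 + \left(\frac{2 \left(2 \left(-30\right) + 3 \left(10 + 5 s\right)\right)}{\left(10 + 5 s\right) - 30}\right)^{2} = -9 + \left(\frac{2 \left(-60 + \left(30 + 15 s\right)\right)}{-20 + 5 s}\right)^{2} = -9 + \left(\frac{2 \left(-30 + 15 s\right)}{-20 + 5 s}\right)^{2} = -9 + \frac{4 \left(-30 + 15 s\right)^{2}}{\left(-20 + 5 s\right)^{2}}$)
$l - M{\left(62,56 \right)} = -3372 - 9 \cdot 62 \frac{1}{16 + 62^{2} - 496} \left(-8 + 3 \cdot 62\right) = -3372 - 9 \cdot 62 \frac{1}{16 + 3844 - 496} \left(-8 + 186\right) = -3372 - 9 \cdot 62 \cdot \frac{1}{3364} \cdot 178 = -3372 - \frac{24831}{841} = - \frac{2860683}{841}$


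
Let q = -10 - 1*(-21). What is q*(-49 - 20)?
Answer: -759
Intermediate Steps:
q = 11 (q = -10 + 21 = 11)
q*(-49 - 20) = 11*(-49 - 20) = 11*(-69) = -759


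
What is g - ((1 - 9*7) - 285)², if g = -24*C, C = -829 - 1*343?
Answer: -92281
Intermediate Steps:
C = -1172 (C = -829 - 343 = -1172)
g = 28128 (g = -24*(-1172) = 28128)
g - ((1 - 9*7) - 285)² = 28128 - ((1 - 9*7) - 285)² = 28128 - ((1 - 63) - 285)² = 28128 - (-62 - 285)² = 28128 - 1*(-347)² = 28128 - 1*120409 = 28128 - 120409 = -92281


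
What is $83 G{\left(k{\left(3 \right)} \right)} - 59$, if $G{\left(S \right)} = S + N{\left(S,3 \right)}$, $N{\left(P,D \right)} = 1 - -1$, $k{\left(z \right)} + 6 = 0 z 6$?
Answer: $-391$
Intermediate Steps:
$k{\left(z \right)} = -6$ ($k{\left(z \right)} = -6 + 0 z 6 = -6 + 0 \cdot 6 = -6 + 0 = -6$)
$N{\left(P,D \right)} = 2$ ($N{\left(P,D \right)} = 1 + 1 = 2$)
$G{\left(S \right)} = 2 + S$ ($G{\left(S \right)} = S + 2 = 2 + S$)
$83 G{\left(k{\left(3 \right)} \right)} - 59 = 83 \left(2 - 6\right) - 59 = 83 \left(-4\right) - 59 = -332 - 59 = -391$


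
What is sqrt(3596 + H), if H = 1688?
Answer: 2*sqrt(1321) ≈ 72.691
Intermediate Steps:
sqrt(3596 + H) = sqrt(3596 + 1688) = sqrt(5284) = 2*sqrt(1321)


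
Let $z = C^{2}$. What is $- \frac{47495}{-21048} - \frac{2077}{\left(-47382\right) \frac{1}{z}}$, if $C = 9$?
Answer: $\frac{965243411}{166216056} \approx 5.8072$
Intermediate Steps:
$z = 81$ ($z = 9^{2} = 81$)
$- \frac{47495}{-21048} - \frac{2077}{\left(-47382\right) \frac{1}{z}} = - \frac{47495}{-21048} - \frac{2077}{\left(-47382\right) \frac{1}{81}} = \left(-47495\right) \left(- \frac{1}{21048}\right) - \frac{2077}{\left(-47382\right) \frac{1}{81}} = \frac{47495}{21048} - \frac{2077}{- \frac{15794}{27}} = \frac{47495}{21048} - - \frac{56079}{15794} = \frac{47495}{21048} + \frac{56079}{15794} = \frac{965243411}{166216056}$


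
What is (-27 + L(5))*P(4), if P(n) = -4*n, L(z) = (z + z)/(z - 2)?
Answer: 1136/3 ≈ 378.67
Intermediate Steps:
L(z) = 2*z/(-2 + z) (L(z) = (2*z)/(-2 + z) = 2*z/(-2 + z))
(-27 + L(5))*P(4) = (-27 + 2*5/(-2 + 5))*(-4*4) = (-27 + 2*5/3)*(-16) = (-27 + 2*5*(⅓))*(-16) = (-27 + 10/3)*(-16) = -71/3*(-16) = 1136/3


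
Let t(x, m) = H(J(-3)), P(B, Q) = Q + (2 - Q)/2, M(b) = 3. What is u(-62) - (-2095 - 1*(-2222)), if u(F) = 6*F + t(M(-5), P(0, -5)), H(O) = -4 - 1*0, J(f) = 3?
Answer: -503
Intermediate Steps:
P(B, Q) = 1 + Q/2 (P(B, Q) = Q + (2 - Q)*(½) = Q + (1 - Q/2) = 1 + Q/2)
H(O) = -4 (H(O) = -4 + 0 = -4)
t(x, m) = -4
u(F) = -4 + 6*F (u(F) = 6*F - 4 = -4 + 6*F)
u(-62) - (-2095 - 1*(-2222)) = (-4 + 6*(-62)) - (-2095 - 1*(-2222)) = (-4 - 372) - (-2095 + 2222) = -376 - 1*127 = -376 - 127 = -503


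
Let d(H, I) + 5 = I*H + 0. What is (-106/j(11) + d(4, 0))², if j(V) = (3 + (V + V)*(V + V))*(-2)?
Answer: 5673924/237169 ≈ 23.924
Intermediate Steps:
d(H, I) = -5 + H*I (d(H, I) = -5 + (I*H + 0) = -5 + (H*I + 0) = -5 + H*I)
j(V) = -6 - 8*V² (j(V) = (3 + (2*V)*(2*V))*(-2) = (3 + 4*V²)*(-2) = -6 - 8*V²)
(-106/j(11) + d(4, 0))² = (-106/(-6 - 8*11²) + (-5 + 4*0))² = (-106/(-6 - 8*121) + (-5 + 0))² = (-106/(-6 - 968) - 5)² = (-106/(-974) - 5)² = (-106*(-1/974) - 5)² = (53/487 - 5)² = (-2382/487)² = 5673924/237169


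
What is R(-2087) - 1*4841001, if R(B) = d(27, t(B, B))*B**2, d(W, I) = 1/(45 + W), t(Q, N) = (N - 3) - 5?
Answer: -344196503/72 ≈ -4.7805e+6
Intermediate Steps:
t(Q, N) = -8 + N (t(Q, N) = (-3 + N) - 5 = -8 + N)
R(B) = B**2/72 (R(B) = B**2/(45 + 27) = B**2/72)
R(-2087) - 1*4841001 = (1/72)*(-2087)**2 - 1*4841001 = (1/72)*4355569 - 4841001 = 4355569/72 - 4841001 = -344196503/72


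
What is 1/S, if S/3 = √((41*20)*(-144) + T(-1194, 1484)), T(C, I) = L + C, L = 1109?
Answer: -I*√118165/354495 ≈ -0.00096969*I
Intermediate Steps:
T(C, I) = 1109 + C
S = 3*I*√118165 (S = 3*√((41*20)*(-144) + (1109 - 1194)) = 3*√(820*(-144) - 85) = 3*√(-118080 - 85) = 3*√(-118165) = 3*(I*√118165) = 3*I*√118165 ≈ 1031.3*I)
1/S = 1/(3*I*√118165) = -I*√118165/354495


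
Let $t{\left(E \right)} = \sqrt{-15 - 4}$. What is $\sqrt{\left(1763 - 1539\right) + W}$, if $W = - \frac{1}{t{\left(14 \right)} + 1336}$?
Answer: $\sqrt{\frac{299263 + 224 i \sqrt{19}}{1336 + i \sqrt{19}}} \approx 14.967 + 6.0 \cdot 10^{-8} i$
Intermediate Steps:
$t{\left(E \right)} = i \sqrt{19}$ ($t{\left(E \right)} = \sqrt{-19} = i \sqrt{19}$)
$W = - \frac{1}{1336 + i \sqrt{19}}$ ($W = - \frac{1}{i \sqrt{19} + 1336} = - \frac{1}{1336 + i \sqrt{19}} \approx -0.00074849 + 2.4421 \cdot 10^{-6} i$)
$\sqrt{\left(1763 - 1539\right) + W} = \sqrt{\left(1763 - 1539\right) + \frac{i}{\sqrt{19} - 1336 i}} = \sqrt{224 + \frac{i}{\sqrt{19} - 1336 i}}$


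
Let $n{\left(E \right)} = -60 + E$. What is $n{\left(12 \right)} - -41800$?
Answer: $41752$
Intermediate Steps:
$n{\left(12 \right)} - -41800 = \left(-60 + 12\right) - -41800 = -48 + 41800 = 41752$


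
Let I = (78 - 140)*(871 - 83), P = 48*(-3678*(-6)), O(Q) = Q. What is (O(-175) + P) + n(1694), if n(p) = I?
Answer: 1010233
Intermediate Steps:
P = 1059264 (P = 48*22068 = 1059264)
I = -48856 (I = -62*788 = -48856)
n(p) = -48856
(O(-175) + P) + n(1694) = (-175 + 1059264) - 48856 = 1059089 - 48856 = 1010233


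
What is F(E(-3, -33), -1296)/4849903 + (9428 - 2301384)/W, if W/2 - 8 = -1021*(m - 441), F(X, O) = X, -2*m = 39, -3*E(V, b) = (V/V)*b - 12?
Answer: -11115750174913/4560640235371 ≈ -2.4373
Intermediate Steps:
E(V, b) = 4 - b/3 (E(V, b) = -((V/V)*b - 12)/3 = -(1*b - 12)/3 = -(b - 12)/3 = -(-12 + b)/3 = 4 - b/3)
m = -39/2 (m = -1/2*39 = -39/2 ≈ -19.500)
W = 940357 (W = 16 + 2*(-1021*(-39/2 - 441)) = 16 + 2*(-1021*(-921/2)) = 16 + 2*(940341/2) = 16 + 940341 = 940357)
F(E(-3, -33), -1296)/4849903 + (9428 - 2301384)/W = (4 - 1/3*(-33))/4849903 + (9428 - 2301384)/940357 = (4 + 11)*(1/4849903) - 2291956*1/940357 = 15*(1/4849903) - 2291956/940357 = 15/4849903 - 2291956/940357 = -11115750174913/4560640235371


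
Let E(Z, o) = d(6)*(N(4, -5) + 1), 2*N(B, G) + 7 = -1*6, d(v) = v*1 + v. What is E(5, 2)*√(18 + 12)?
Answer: -66*√30 ≈ -361.50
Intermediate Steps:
d(v) = 2*v (d(v) = v + v = 2*v)
N(B, G) = -13/2 (N(B, G) = -7/2 + (-1*6)/2 = -7/2 + (½)*(-6) = -7/2 - 3 = -13/2)
E(Z, o) = -66 (E(Z, o) = (2*6)*(-13/2 + 1) = 12*(-11/2) = -66)
E(5, 2)*√(18 + 12) = -66*√(18 + 12) = -66*√30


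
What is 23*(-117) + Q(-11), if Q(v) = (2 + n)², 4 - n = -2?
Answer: -2627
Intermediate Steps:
n = 6 (n = 4 - 1*(-2) = 4 + 2 = 6)
Q(v) = 64 (Q(v) = (2 + 6)² = 8² = 64)
23*(-117) + Q(-11) = 23*(-117) + 64 = -2691 + 64 = -2627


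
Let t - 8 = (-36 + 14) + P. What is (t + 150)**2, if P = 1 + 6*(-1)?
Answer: 17161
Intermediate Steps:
P = -5 (P = 1 - 6 = -5)
t = -19 (t = 8 + ((-36 + 14) - 5) = 8 + (-22 - 5) = 8 - 27 = -19)
(t + 150)**2 = (-19 + 150)**2 = 131**2 = 17161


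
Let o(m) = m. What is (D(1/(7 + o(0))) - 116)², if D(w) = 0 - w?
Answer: 660969/49 ≈ 13489.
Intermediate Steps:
D(w) = -w
(D(1/(7 + o(0))) - 116)² = (-1/(7 + 0) - 116)² = (-1/7 - 116)² = (-1*⅐ - 116)² = (-⅐ - 116)² = (-813/7)² = 660969/49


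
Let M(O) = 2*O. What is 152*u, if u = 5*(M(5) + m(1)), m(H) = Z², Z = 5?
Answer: 26600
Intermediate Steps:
m(H) = 25 (m(H) = 5² = 25)
u = 175 (u = 5*(2*5 + 25) = 5*(10 + 25) = 5*35 = 175)
152*u = 152*175 = 26600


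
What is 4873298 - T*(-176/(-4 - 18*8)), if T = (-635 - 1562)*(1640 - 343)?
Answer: 305690422/37 ≈ 8.2619e+6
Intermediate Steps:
T = -2849509 (T = -2197*1297 = -2849509)
4873298 - T*(-176/(-4 - 18*8)) = 4873298 - (-2849509)*(-176/(-4 - 18*8)) = 4873298 - (-2849509)*(-176/(-4 - 144)) = 4873298 - (-2849509)*(-176/(-148)) = 4873298 - (-2849509)*(-176*(-1/148)) = 4873298 - (-2849509)*44/37 = 4873298 - 1*(-125378396/37) = 4873298 + 125378396/37 = 305690422/37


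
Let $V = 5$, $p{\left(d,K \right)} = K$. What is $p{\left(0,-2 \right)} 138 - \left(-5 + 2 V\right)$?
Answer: $-281$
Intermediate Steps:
$p{\left(0,-2 \right)} 138 - \left(-5 + 2 V\right) = \left(-2\right) 138 + \left(\left(-2\right) 5 + 5\right) = -276 + \left(-10 + 5\right) = -276 - 5 = -281$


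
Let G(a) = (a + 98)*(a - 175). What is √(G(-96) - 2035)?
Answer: I*√2577 ≈ 50.764*I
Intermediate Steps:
G(a) = (-175 + a)*(98 + a) (G(a) = (98 + a)*(-175 + a) = (-175 + a)*(98 + a))
√(G(-96) - 2035) = √((-17150 + (-96)² - 77*(-96)) - 2035) = √((-17150 + 9216 + 7392) - 2035) = √(-542 - 2035) = √(-2577) = I*√2577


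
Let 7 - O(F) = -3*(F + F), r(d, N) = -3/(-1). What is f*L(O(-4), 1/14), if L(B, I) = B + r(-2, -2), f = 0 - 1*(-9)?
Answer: -126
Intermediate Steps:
f = 9 (f = 0 + 9 = 9)
r(d, N) = 3 (r(d, N) = -3*(-1) = 3)
O(F) = 7 + 6*F (O(F) = 7 - (-3)*(F + F) = 7 - (-3)*2*F = 7 - (-6)*F = 7 + 6*F)
L(B, I) = 3 + B (L(B, I) = B + 3 = 3 + B)
f*L(O(-4), 1/14) = 9*(3 + (7 + 6*(-4))) = 9*(3 + (7 - 24)) = 9*(3 - 17) = 9*(-14) = -126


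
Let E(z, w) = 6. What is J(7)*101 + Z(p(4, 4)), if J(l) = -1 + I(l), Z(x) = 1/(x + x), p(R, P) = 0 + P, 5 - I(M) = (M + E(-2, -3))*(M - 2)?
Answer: -49287/8 ≈ -6160.9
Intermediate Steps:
I(M) = 5 - (-2 + M)*(6 + M) (I(M) = 5 - (M + 6)*(M - 2) = 5 - (6 + M)*(-2 + M) = 5 - (-2 + M)*(6 + M))
p(R, P) = P
Z(x) = 1/(2*x)
J(l) = 16 - l² - 4*l (J(l) = -1 + (17 - l² - 4*l) = 16 - l² - 4*l)
J(7)*101 + Z(p(4, 4)) = (16 - 1*7² - 4*7)*101 + (½)/4 = (16 - 1*49 - 28)*101 + (½)*(¼) = (16 - 49 - 28)*101 + ⅛ = -61*101 + ⅛ = -6161 + ⅛ = -49287/8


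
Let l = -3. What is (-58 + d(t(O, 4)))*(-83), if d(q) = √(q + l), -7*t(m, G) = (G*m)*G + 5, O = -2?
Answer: 4814 - 83*√42/7 ≈ 4737.2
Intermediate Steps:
t(m, G) = -5/7 - m*G²/7 (t(m, G) = -((G*m)*G + 5)/7 = -(m*G² + 5)/7 = -(5 + m*G²)/7 = -5/7 - m*G²/7)
d(q) = √(-3 + q) (d(q) = √(q - 3) = √(-3 + q))
(-58 + d(t(O, 4)))*(-83) = (-58 + √(-3 + (-5/7 - ⅐*(-2)*4²)))*(-83) = (-58 + √(-3 + (-5/7 - ⅐*(-2)*16)))*(-83) = (-58 + √(-3 + (-5/7 + 32/7)))*(-83) = (-58 + √(-3 + 27/7))*(-83) = (-58 + √(6/7))*(-83) = (-58 + √42/7)*(-83) = 4814 - 83*√42/7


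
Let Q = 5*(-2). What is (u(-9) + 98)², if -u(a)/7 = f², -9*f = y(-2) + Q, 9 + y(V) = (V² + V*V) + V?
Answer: 45630025/6561 ≈ 6954.7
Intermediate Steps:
Q = -10
y(V) = -9 + V + 2*V² (y(V) = -9 + ((V² + V*V) + V) = -9 + ((V² + V²) + V) = -9 + (2*V² + V) = -9 + (V + 2*V²) = -9 + V + 2*V²)
f = 13/9 (f = -((-9 - 2 + 2*(-2)²) - 10)/9 = -((-9 - 2 + 2*4) - 10)/9 = -((-9 - 2 + 8) - 10)/9 = -(-3 - 10)/9 = -⅑*(-13) = 13/9 ≈ 1.4444)
u(a) = -1183/81 (u(a) = -7*(13/9)² = -7*169/81 = -1183/81)
(u(-9) + 98)² = (-1183/81 + 98)² = (6755/81)² = 45630025/6561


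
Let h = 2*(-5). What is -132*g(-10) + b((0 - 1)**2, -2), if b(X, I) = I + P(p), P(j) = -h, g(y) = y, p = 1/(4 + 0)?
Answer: 1328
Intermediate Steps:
p = 1/4 ≈ 0.25000
h = -10
P(j) = 10 (P(j) = -1*(-10) = 10)
b(X, I) = 10 + I (b(X, I) = I + 10 = 10 + I)
-132*g(-10) + b((0 - 1)**2, -2) = -132*(-10) + (10 - 2) = 1320 + 8 = 1328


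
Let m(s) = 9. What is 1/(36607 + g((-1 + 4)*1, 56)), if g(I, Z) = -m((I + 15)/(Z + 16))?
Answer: 1/36598 ≈ 2.7324e-5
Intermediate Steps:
g(I, Z) = -9 (g(I, Z) = -1*9 = -9)
1/(36607 + g((-1 + 4)*1, 56)) = 1/(36607 - 9) = 1/36598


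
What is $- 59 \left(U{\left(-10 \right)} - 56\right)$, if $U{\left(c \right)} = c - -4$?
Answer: $3658$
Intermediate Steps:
$U{\left(c \right)} = 4 + c$ ($U{\left(c \right)} = c + 4 = 4 + c$)
$- 59 \left(U{\left(-10 \right)} - 56\right) = - 59 \left(\left(4 - 10\right) - 56\right) = - 59 \left(-6 - 56\right) = \left(-59\right) \left(-62\right) = 3658$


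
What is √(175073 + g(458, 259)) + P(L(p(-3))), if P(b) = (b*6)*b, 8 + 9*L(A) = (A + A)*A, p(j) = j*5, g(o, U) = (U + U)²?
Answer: 390728/27 + √443397 ≈ 15137.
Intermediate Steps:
g(o, U) = 4*U² (g(o, U) = (2*U)² = 4*U²)
p(j) = 5*j
L(A) = -8/9 + 2*A²/9 (L(A) = -8/9 + ((A + A)*A)/9 = -8/9 + ((2*A)*A)/9 = -8/9 + (2*A²)/9 = -8/9 + 2*A²/9)
P(b) = 6*b² (P(b) = (6*b)*b = 6*b²)
√(175073 + g(458, 259)) + P(L(p(-3))) = √(175073 + 4*259²) + 6*(-8/9 + 2*(5*(-3))²/9)² = √(175073 + 4*67081) + 6*(-8/9 + (2/9)*(-15)²)² = √(175073 + 268324) + 6*(-8/9 + (2/9)*225)² = √443397 + 6*(-8/9 + 50)² = √443397 + 6*(442/9)² = √443397 + 6*(195364/81) = √443397 + 390728/27 = 390728/27 + √443397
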